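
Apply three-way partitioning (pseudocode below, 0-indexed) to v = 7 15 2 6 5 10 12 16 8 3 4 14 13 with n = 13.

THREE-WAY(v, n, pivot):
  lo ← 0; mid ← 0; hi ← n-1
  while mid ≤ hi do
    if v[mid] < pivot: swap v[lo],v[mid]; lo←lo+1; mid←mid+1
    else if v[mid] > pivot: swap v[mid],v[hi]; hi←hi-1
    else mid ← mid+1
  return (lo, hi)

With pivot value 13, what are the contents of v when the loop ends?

lo=0 mid=0 hi=12
7<13: swap(0,0), lo=1 mid=1 ⇒ 7 15 2 6 5 10 12 16 8 3 4 14 13
15>13: swap(1,12), hi=11 ⇒ 7 13 2 6 5 10 12 16 8 3 4 14 15
13=13: mid=2
2<13: swap(1,2), lo=2 mid=3 ⇒ 7 2 13 6 5 10 12 16 8 3 4 14 15
6<13: swap(2,3), lo=3 mid=4 ⇒ 7 2 6 13 5 10 12 16 8 3 4 14 15
5<13: swap(3,4), lo=4 mid=5 ⇒ 7 2 6 5 13 10 12 16 8 3 4 14 15
10<13: swap(4,5), lo=5 mid=6 ⇒ 7 2 6 5 10 13 12 16 8 3 4 14 15
12<13: swap(5,6), lo=6 mid=7 ⇒ 7 2 6 5 10 12 13 16 8 3 4 14 15
16>13: swap(7,11), hi=10 ⇒ 7 2 6 5 10 12 13 14 8 3 4 16 15
14>13: swap(7,10), hi=9 ⇒ 7 2 6 5 10 12 13 4 8 3 14 16 15
4<13: swap(6,7), lo=7 mid=8 ⇒ 7 2 6 5 10 12 4 13 8 3 14 16 15
8<13: swap(7,8), lo=8 mid=9 ⇒ 7 2 6 5 10 12 4 8 13 3 14 16 15
3<13: swap(8,9), lo=9 mid=10 ⇒ 7 2 6 5 10 12 4 8 3 13 14 16 15
done. lo=9 hi=9; v=7 2 6 5 10 12 4 8 3 13 14 16 15

7 2 6 5 10 12 4 8 3 13 14 16 15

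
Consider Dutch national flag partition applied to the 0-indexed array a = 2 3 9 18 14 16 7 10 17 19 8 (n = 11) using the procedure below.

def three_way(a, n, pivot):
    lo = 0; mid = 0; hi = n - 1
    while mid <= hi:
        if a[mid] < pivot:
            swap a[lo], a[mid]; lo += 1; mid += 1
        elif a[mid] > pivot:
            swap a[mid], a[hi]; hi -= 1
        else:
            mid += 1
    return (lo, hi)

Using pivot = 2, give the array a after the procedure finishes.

2 9 18 14 16 7 10 17 19 8 3

lo=0 mid=0 hi=10
2=2: mid=1
3>2: swap(1,10), hi=9 ⇒ 2 8 9 18 14 16 7 10 17 19 3
8>2: swap(1,9), hi=8 ⇒ 2 19 9 18 14 16 7 10 17 8 3
19>2: swap(1,8), hi=7 ⇒ 2 17 9 18 14 16 7 10 19 8 3
17>2: swap(1,7), hi=6 ⇒ 2 10 9 18 14 16 7 17 19 8 3
10>2: swap(1,6), hi=5 ⇒ 2 7 9 18 14 16 10 17 19 8 3
7>2: swap(1,5), hi=4 ⇒ 2 16 9 18 14 7 10 17 19 8 3
16>2: swap(1,4), hi=3 ⇒ 2 14 9 18 16 7 10 17 19 8 3
14>2: swap(1,3), hi=2 ⇒ 2 18 9 14 16 7 10 17 19 8 3
18>2: swap(1,2), hi=1 ⇒ 2 9 18 14 16 7 10 17 19 8 3
9>2: swap(1,1), hi=0 ⇒ 2 9 18 14 16 7 10 17 19 8 3
done. lo=0 hi=0; a=2 9 18 14 16 7 10 17 19 8 3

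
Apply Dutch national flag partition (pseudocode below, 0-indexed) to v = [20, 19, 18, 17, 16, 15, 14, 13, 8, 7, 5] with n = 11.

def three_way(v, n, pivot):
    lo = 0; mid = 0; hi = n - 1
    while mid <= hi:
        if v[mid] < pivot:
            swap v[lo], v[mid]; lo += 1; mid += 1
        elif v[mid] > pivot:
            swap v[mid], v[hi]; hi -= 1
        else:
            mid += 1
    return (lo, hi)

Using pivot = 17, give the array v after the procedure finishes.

lo=0 mid=0 hi=10
20>17: swap(0,10), hi=9 ⇒ [5, 19, 18, 17, 16, 15, 14, 13, 8, 7, 20]
5<17: swap(0,0), lo=1 mid=1 ⇒ [5, 19, 18, 17, 16, 15, 14, 13, 8, 7, 20]
19>17: swap(1,9), hi=8 ⇒ [5, 7, 18, 17, 16, 15, 14, 13, 8, 19, 20]
7<17: swap(1,1), lo=2 mid=2 ⇒ [5, 7, 18, 17, 16, 15, 14, 13, 8, 19, 20]
18>17: swap(2,8), hi=7 ⇒ [5, 7, 8, 17, 16, 15, 14, 13, 18, 19, 20]
8<17: swap(2,2), lo=3 mid=3 ⇒ [5, 7, 8, 17, 16, 15, 14, 13, 18, 19, 20]
17=17: mid=4
16<17: swap(3,4), lo=4 mid=5 ⇒ [5, 7, 8, 16, 17, 15, 14, 13, 18, 19, 20]
15<17: swap(4,5), lo=5 mid=6 ⇒ [5, 7, 8, 16, 15, 17, 14, 13, 18, 19, 20]
14<17: swap(5,6), lo=6 mid=7 ⇒ [5, 7, 8, 16, 15, 14, 17, 13, 18, 19, 20]
13<17: swap(6,7), lo=7 mid=8 ⇒ [5, 7, 8, 16, 15, 14, 13, 17, 18, 19, 20]
done. lo=7 hi=7; v=[5, 7, 8, 16, 15, 14, 13, 17, 18, 19, 20]

[5, 7, 8, 16, 15, 14, 13, 17, 18, 19, 20]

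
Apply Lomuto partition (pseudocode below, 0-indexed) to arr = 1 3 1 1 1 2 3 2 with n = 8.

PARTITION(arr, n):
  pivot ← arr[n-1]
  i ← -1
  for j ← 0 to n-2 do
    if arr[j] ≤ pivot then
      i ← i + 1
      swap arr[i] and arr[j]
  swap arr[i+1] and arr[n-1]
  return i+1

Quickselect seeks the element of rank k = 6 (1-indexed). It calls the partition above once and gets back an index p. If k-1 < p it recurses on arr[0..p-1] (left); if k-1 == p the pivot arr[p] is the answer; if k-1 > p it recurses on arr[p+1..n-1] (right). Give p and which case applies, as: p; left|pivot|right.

5; pivot

pivot=2, i=-1
j=0: 1≤2, i=0, swap(0,0) ⇒ 1 3 1 1 1 2 3 2
j=1: 3>2, skip
j=2: 1≤2, i=1, swap(1,2) ⇒ 1 1 3 1 1 2 3 2
j=3: 1≤2, i=2, swap(2,3) ⇒ 1 1 1 3 1 2 3 2
j=4: 1≤2, i=3, swap(3,4) ⇒ 1 1 1 1 3 2 3 2
j=5: 2≤2, i=4, swap(4,5) ⇒ 1 1 1 1 2 3 3 2
j=6: 3>2, skip
swap(5,7) ⇒ 1 1 1 1 2 2 3 3; return 5
p = 5; k-1 = 5 == 5 ⇒ pivot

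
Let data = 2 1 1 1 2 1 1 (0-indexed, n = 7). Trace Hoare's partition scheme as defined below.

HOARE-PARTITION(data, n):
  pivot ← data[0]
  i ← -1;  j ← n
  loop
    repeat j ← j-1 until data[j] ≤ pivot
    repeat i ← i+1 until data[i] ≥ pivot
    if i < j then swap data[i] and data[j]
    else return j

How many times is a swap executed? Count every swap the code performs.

2

pivot = data[0] = 2; i = -1, j = 7
j→6 (data[6]=1≤2), i→0 (data[0]=2≥2); i<j, swap → 1 1 1 1 2 1 2
j→5 (data[5]=1≤2), i→4 (data[4]=2≥2); i<j, swap → 1 1 1 1 1 2 2
j→4, i→5; i≥j, return j=4. data = 1 1 1 1 1 2 2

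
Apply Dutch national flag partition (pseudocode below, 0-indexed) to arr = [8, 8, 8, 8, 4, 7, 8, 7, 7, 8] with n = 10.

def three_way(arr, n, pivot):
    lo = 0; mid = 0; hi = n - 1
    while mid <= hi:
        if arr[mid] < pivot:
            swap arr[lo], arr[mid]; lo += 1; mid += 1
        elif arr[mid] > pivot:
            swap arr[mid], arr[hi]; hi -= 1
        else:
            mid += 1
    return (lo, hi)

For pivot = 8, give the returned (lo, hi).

lo=0 mid=0 hi=9
8=8: mid=1
8=8: mid=2
8=8: mid=3
8=8: mid=4
4<8: swap(0,4), lo=1 mid=5 ⇒ [4, 8, 8, 8, 8, 7, 8, 7, 7, 8]
7<8: swap(1,5), lo=2 mid=6 ⇒ [4, 7, 8, 8, 8, 8, 8, 7, 7, 8]
8=8: mid=7
7<8: swap(2,7), lo=3 mid=8 ⇒ [4, 7, 7, 8, 8, 8, 8, 8, 7, 8]
7<8: swap(3,8), lo=4 mid=9 ⇒ [4, 7, 7, 7, 8, 8, 8, 8, 8, 8]
8=8: mid=10
done. lo=4 hi=9; arr=[4, 7, 7, 7, 8, 8, 8, 8, 8, 8]

(4, 9)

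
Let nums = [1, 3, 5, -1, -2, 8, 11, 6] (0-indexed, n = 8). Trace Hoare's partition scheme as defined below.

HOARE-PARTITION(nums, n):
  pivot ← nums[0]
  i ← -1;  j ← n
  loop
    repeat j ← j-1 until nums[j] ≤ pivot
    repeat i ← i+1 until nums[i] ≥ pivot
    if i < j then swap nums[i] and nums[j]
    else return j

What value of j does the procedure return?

1

pivot = nums[0] = 1; i = -1, j = 8
j→4 (nums[4]=-2≤1), i→0 (nums[0]=1≥1); i<j, swap → [-2, 3, 5, -1, 1, 8, 11, 6]
j→3 (nums[3]=-1≤1), i→1 (nums[1]=3≥1); i<j, swap → [-2, -1, 5, 3, 1, 8, 11, 6]
j→1, i→2; i≥j, return j=1. nums = [-2, -1, 5, 3, 1, 8, 11, 6]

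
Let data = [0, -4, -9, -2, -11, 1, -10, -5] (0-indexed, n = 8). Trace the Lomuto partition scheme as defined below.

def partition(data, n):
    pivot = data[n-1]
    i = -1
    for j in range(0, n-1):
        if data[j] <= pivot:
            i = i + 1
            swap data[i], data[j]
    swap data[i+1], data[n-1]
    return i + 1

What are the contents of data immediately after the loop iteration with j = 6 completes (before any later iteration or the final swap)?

pivot = data[7] = -5; i = -1
j=0: data[0]=0 > -5 → no swap
j=1: data[1]=-4 > -5 → no swap
j=2: data[2]=-9 ≤ -5 → i=0, swap data[0],data[2] → [-9, -4, 0, -2, -11, 1, -10, -5]
j=3: data[3]=-2 > -5 → no swap
j=4: data[4]=-11 ≤ -5 → i=1, swap data[1],data[4] → [-9, -11, 0, -2, -4, 1, -10, -5]
j=5: data[5]=1 > -5 → no swap
j=6: data[6]=-10 ≤ -5 → i=2, swap data[2],data[6] → [-9, -11, -10, -2, -4, 1, 0, -5]
(after j=6) data = [-9, -11, -10, -2, -4, 1, 0, -5]

[-9, -11, -10, -2, -4, 1, 0, -5]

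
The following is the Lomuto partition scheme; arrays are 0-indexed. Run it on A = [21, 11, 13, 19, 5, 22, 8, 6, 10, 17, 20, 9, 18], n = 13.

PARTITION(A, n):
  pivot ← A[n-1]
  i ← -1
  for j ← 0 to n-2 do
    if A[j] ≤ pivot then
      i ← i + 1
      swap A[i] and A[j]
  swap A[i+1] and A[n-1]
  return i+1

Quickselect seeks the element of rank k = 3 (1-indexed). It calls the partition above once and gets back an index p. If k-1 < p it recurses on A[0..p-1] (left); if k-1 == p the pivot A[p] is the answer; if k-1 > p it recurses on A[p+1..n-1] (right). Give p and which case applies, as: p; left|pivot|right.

pivot=18, i=-1
j=0: 21>18, skip
j=1: 11≤18, i=0, swap(0,1) ⇒ [11, 21, 13, 19, 5, 22, 8, 6, 10, 17, 20, 9, 18]
j=2: 13≤18, i=1, swap(1,2) ⇒ [11, 13, 21, 19, 5, 22, 8, 6, 10, 17, 20, 9, 18]
j=3: 19>18, skip
j=4: 5≤18, i=2, swap(2,4) ⇒ [11, 13, 5, 19, 21, 22, 8, 6, 10, 17, 20, 9, 18]
j=5: 22>18, skip
j=6: 8≤18, i=3, swap(3,6) ⇒ [11, 13, 5, 8, 21, 22, 19, 6, 10, 17, 20, 9, 18]
j=7: 6≤18, i=4, swap(4,7) ⇒ [11, 13, 5, 8, 6, 22, 19, 21, 10, 17, 20, 9, 18]
j=8: 10≤18, i=5, swap(5,8) ⇒ [11, 13, 5, 8, 6, 10, 19, 21, 22, 17, 20, 9, 18]
j=9: 17≤18, i=6, swap(6,9) ⇒ [11, 13, 5, 8, 6, 10, 17, 21, 22, 19, 20, 9, 18]
j=10: 20>18, skip
j=11: 9≤18, i=7, swap(7,11) ⇒ [11, 13, 5, 8, 6, 10, 17, 9, 22, 19, 20, 21, 18]
swap(8,12) ⇒ [11, 13, 5, 8, 6, 10, 17, 9, 18, 19, 20, 21, 22]; return 8
p = 8; k-1 = 2 < 8 ⇒ left

8; left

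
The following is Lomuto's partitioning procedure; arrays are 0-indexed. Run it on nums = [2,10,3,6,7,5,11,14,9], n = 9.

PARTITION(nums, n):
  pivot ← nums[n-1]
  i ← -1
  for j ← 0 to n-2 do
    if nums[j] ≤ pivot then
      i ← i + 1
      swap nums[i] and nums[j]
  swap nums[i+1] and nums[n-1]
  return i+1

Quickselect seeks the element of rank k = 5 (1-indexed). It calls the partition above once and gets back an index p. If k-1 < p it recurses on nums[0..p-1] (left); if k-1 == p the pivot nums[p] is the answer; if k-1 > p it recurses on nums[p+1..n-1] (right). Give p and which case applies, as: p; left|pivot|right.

5; left

pivot = nums[8] = 9; i = -1
j=0: nums[0]=2 ≤ 9 → i=0, swap nums[0],nums[0] (no change) → [2,10,3,6,7,5,11,14,9]
j=1: nums[1]=10 > 9 → no swap
j=2: nums[2]=3 ≤ 9 → i=1, swap nums[1],nums[2] → [2,3,10,6,7,5,11,14,9]
j=3: nums[3]=6 ≤ 9 → i=2, swap nums[2],nums[3] → [2,3,6,10,7,5,11,14,9]
j=4: nums[4]=7 ≤ 9 → i=3, swap nums[3],nums[4] → [2,3,6,7,10,5,11,14,9]
j=5: nums[5]=5 ≤ 9 → i=4, swap nums[4],nums[5] → [2,3,6,7,5,10,11,14,9]
j=6: nums[6]=11 > 9 → no swap
j=7: nums[7]=14 > 9 → no swap
final swap nums[5],nums[8] → [2,3,6,7,5,9,11,14,10]; return 5
p = 5; k-1 = 4 < 5 ⇒ left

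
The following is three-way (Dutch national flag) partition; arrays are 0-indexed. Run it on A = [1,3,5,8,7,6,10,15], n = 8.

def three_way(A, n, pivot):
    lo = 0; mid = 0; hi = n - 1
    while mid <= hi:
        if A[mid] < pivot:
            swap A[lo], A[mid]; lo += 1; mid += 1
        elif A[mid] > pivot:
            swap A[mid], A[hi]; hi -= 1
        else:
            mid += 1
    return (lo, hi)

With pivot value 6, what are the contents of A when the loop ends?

lo=0 mid=0 hi=7
1<6: swap(0,0), lo=1 mid=1 ⇒ [1,3,5,8,7,6,10,15]
3<6: swap(1,1), lo=2 mid=2 ⇒ [1,3,5,8,7,6,10,15]
5<6: swap(2,2), lo=3 mid=3 ⇒ [1,3,5,8,7,6,10,15]
8>6: swap(3,7), hi=6 ⇒ [1,3,5,15,7,6,10,8]
15>6: swap(3,6), hi=5 ⇒ [1,3,5,10,7,6,15,8]
10>6: swap(3,5), hi=4 ⇒ [1,3,5,6,7,10,15,8]
6=6: mid=4
7>6: swap(4,4), hi=3 ⇒ [1,3,5,6,7,10,15,8]
done. lo=3 hi=3; A=[1,3,5,6,7,10,15,8]

[1,3,5,6,7,10,15,8]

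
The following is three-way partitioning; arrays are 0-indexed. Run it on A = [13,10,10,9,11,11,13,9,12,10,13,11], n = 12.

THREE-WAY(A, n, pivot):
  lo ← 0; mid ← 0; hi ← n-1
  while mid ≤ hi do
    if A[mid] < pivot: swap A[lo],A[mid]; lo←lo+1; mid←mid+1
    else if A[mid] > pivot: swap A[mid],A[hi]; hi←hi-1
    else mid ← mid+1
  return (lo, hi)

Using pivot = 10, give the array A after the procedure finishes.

[9,9,10,10,10,13,11,12,11,13,11,13]

pivot = 10; lo=0, mid=0, hi=11
A[mid]=13>10: swap A[0],A[11]; hi=10 → [11,10,10,9,11,11,13,9,12,10,13,13]
A[mid]=11>10: swap A[0],A[10]; hi=9 → [13,10,10,9,11,11,13,9,12,10,11,13]
A[mid]=13>10: swap A[0],A[9]; hi=8 → [10,10,10,9,11,11,13,9,12,13,11,13]
A[mid]=10=10: mid=1
A[mid]=10=10: mid=2
A[mid]=10=10: mid=3
A[mid]=9<10: swap A[0],A[3]; lo=1,mid=4 → [9,10,10,10,11,11,13,9,12,13,11,13]
A[mid]=11>10: swap A[4],A[8]; hi=7 → [9,10,10,10,12,11,13,9,11,13,11,13]
A[mid]=12>10: swap A[4],A[7]; hi=6 → [9,10,10,10,9,11,13,12,11,13,11,13]
A[mid]=9<10: swap A[1],A[4]; lo=2,mid=5 → [9,9,10,10,10,11,13,12,11,13,11,13]
A[mid]=11>10: swap A[5],A[6]; hi=5 → [9,9,10,10,10,13,11,12,11,13,11,13]
A[mid]=13>10: swap A[5],A[5]; hi=4 → [9,9,10,10,10,13,11,12,11,13,11,13]
end: lo=2, hi=4; A = [9,9,10,10,10,13,11,12,11,13,11,13]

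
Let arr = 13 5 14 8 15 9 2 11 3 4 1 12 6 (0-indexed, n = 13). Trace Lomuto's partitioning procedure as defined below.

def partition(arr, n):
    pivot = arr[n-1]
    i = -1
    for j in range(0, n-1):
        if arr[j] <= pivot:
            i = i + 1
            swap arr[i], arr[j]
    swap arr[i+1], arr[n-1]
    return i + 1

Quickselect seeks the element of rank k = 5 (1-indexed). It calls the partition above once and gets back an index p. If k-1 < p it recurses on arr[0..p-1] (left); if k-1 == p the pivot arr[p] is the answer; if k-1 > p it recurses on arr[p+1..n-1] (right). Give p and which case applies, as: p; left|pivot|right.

pivot = arr[12] = 6; i = -1
j=0: arr[0]=13 > 6 → no swap
j=1: arr[1]=5 ≤ 6 → i=0, swap arr[0],arr[1] → 5 13 14 8 15 9 2 11 3 4 1 12 6
j=2: arr[2]=14 > 6 → no swap
j=3: arr[3]=8 > 6 → no swap
j=4: arr[4]=15 > 6 → no swap
j=5: arr[5]=9 > 6 → no swap
j=6: arr[6]=2 ≤ 6 → i=1, swap arr[1],arr[6] → 5 2 14 8 15 9 13 11 3 4 1 12 6
j=7: arr[7]=11 > 6 → no swap
j=8: arr[8]=3 ≤ 6 → i=2, swap arr[2],arr[8] → 5 2 3 8 15 9 13 11 14 4 1 12 6
j=9: arr[9]=4 ≤ 6 → i=3, swap arr[3],arr[9] → 5 2 3 4 15 9 13 11 14 8 1 12 6
j=10: arr[10]=1 ≤ 6 → i=4, swap arr[4],arr[10] → 5 2 3 4 1 9 13 11 14 8 15 12 6
j=11: arr[11]=12 > 6 → no swap
final swap arr[5],arr[12] → 5 2 3 4 1 6 13 11 14 8 15 12 9; return 5
p = 5; k-1 = 4 < 5 ⇒ left

5; left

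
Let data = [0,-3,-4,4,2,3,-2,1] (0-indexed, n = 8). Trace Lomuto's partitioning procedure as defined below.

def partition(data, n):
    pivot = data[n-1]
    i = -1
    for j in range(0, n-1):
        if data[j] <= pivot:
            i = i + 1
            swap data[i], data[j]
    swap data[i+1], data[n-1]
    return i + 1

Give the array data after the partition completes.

pivot = data[7] = 1; i = -1
j=0: data[0]=0 ≤ 1 → i=0, swap data[0],data[0] (no change) → [0,-3,-4,4,2,3,-2,1]
j=1: data[1]=-3 ≤ 1 → i=1, swap data[1],data[1] (no change) → [0,-3,-4,4,2,3,-2,1]
j=2: data[2]=-4 ≤ 1 → i=2, swap data[2],data[2] (no change) → [0,-3,-4,4,2,3,-2,1]
j=3: data[3]=4 > 1 → no swap
j=4: data[4]=2 > 1 → no swap
j=5: data[5]=3 > 1 → no swap
j=6: data[6]=-2 ≤ 1 → i=3, swap data[3],data[6] → [0,-3,-4,-2,2,3,4,1]
final swap data[4],data[7] → [0,-3,-4,-2,1,3,4,2]; return 4

[0,-3,-4,-2,1,3,4,2]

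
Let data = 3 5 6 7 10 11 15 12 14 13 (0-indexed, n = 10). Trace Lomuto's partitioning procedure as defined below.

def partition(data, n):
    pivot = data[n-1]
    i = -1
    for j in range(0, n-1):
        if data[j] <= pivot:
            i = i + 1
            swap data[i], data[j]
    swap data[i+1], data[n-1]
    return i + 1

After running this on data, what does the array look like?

pivot=13, i=-1
j=0: 3≤13, i=0, swap(0,0) ⇒ 3 5 6 7 10 11 15 12 14 13
j=1: 5≤13, i=1, swap(1,1) ⇒ 3 5 6 7 10 11 15 12 14 13
j=2: 6≤13, i=2, swap(2,2) ⇒ 3 5 6 7 10 11 15 12 14 13
j=3: 7≤13, i=3, swap(3,3) ⇒ 3 5 6 7 10 11 15 12 14 13
j=4: 10≤13, i=4, swap(4,4) ⇒ 3 5 6 7 10 11 15 12 14 13
j=5: 11≤13, i=5, swap(5,5) ⇒ 3 5 6 7 10 11 15 12 14 13
j=6: 15>13, skip
j=7: 12≤13, i=6, swap(6,7) ⇒ 3 5 6 7 10 11 12 15 14 13
j=8: 14>13, skip
swap(7,9) ⇒ 3 5 6 7 10 11 12 13 14 15; return 7

3 5 6 7 10 11 12 13 14 15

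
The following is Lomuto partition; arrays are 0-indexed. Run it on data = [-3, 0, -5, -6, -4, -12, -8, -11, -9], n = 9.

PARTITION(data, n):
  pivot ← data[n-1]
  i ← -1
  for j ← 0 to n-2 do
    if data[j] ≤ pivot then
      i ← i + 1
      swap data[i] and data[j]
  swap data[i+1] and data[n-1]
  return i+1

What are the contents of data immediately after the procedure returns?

[-12, -11, -9, -6, -4, -3, -8, 0, -5]

pivot=-9, i=-1
j=0: -3>-9, skip
j=1: 0>-9, skip
j=2: -5>-9, skip
j=3: -6>-9, skip
j=4: -4>-9, skip
j=5: -12≤-9, i=0, swap(0,5) ⇒ [-12, 0, -5, -6, -4, -3, -8, -11, -9]
j=6: -8>-9, skip
j=7: -11≤-9, i=1, swap(1,7) ⇒ [-12, -11, -5, -6, -4, -3, -8, 0, -9]
swap(2,8) ⇒ [-12, -11, -9, -6, -4, -3, -8, 0, -5]; return 2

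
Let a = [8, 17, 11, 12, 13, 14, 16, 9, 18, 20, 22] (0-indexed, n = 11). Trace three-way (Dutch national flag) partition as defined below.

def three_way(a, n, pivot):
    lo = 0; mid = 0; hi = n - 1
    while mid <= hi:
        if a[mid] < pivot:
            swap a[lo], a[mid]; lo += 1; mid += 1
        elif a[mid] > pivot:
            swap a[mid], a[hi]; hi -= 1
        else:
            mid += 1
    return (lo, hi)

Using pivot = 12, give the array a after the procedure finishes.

lo=0 mid=0 hi=10
8<12: swap(0,0), lo=1 mid=1 ⇒ [8, 17, 11, 12, 13, 14, 16, 9, 18, 20, 22]
17>12: swap(1,10), hi=9 ⇒ [8, 22, 11, 12, 13, 14, 16, 9, 18, 20, 17]
22>12: swap(1,9), hi=8 ⇒ [8, 20, 11, 12, 13, 14, 16, 9, 18, 22, 17]
20>12: swap(1,8), hi=7 ⇒ [8, 18, 11, 12, 13, 14, 16, 9, 20, 22, 17]
18>12: swap(1,7), hi=6 ⇒ [8, 9, 11, 12, 13, 14, 16, 18, 20, 22, 17]
9<12: swap(1,1), lo=2 mid=2 ⇒ [8, 9, 11, 12, 13, 14, 16, 18, 20, 22, 17]
11<12: swap(2,2), lo=3 mid=3 ⇒ [8, 9, 11, 12, 13, 14, 16, 18, 20, 22, 17]
12=12: mid=4
13>12: swap(4,6), hi=5 ⇒ [8, 9, 11, 12, 16, 14, 13, 18, 20, 22, 17]
16>12: swap(4,5), hi=4 ⇒ [8, 9, 11, 12, 14, 16, 13, 18, 20, 22, 17]
14>12: swap(4,4), hi=3 ⇒ [8, 9, 11, 12, 14, 16, 13, 18, 20, 22, 17]
done. lo=3 hi=3; a=[8, 9, 11, 12, 14, 16, 13, 18, 20, 22, 17]

[8, 9, 11, 12, 14, 16, 13, 18, 20, 22, 17]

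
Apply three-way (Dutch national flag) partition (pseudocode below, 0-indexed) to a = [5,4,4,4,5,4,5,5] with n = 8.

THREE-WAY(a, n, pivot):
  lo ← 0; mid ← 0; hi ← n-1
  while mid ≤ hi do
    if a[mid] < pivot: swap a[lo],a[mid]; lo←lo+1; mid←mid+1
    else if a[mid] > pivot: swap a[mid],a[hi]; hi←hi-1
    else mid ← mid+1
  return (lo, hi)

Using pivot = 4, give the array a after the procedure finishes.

lo=0 mid=0 hi=7
5>4: swap(0,7), hi=6 ⇒ [5,4,4,4,5,4,5,5]
5>4: swap(0,6), hi=5 ⇒ [5,4,4,4,5,4,5,5]
5>4: swap(0,5), hi=4 ⇒ [4,4,4,4,5,5,5,5]
4=4: mid=1
4=4: mid=2
4=4: mid=3
4=4: mid=4
5>4: swap(4,4), hi=3 ⇒ [4,4,4,4,5,5,5,5]
done. lo=0 hi=3; a=[4,4,4,4,5,5,5,5]

[4,4,4,4,5,5,5,5]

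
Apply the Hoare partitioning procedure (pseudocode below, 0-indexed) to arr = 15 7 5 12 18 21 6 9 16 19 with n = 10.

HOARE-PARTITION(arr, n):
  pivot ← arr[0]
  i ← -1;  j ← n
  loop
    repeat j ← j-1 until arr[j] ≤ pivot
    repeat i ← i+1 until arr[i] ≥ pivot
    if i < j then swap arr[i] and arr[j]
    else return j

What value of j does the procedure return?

pivot = arr[0] = 15; i = -1, j = 10
j→7 (arr[7]=9≤15), i→0 (arr[0]=15≥15); i<j, swap → 9 7 5 12 18 21 6 15 16 19
j→6 (arr[6]=6≤15), i→4 (arr[4]=18≥15); i<j, swap → 9 7 5 12 6 21 18 15 16 19
j→4, i→5; i≥j, return j=4. arr = 9 7 5 12 6 21 18 15 16 19

4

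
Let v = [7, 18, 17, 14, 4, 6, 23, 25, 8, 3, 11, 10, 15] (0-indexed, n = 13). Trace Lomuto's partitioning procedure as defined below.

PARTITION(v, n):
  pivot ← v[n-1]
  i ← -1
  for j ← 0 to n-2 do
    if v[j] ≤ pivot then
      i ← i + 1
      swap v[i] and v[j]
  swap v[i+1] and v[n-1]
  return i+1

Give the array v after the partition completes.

pivot=15, i=-1
j=0: 7≤15, i=0, swap(0,0) ⇒ [7, 18, 17, 14, 4, 6, 23, 25, 8, 3, 11, 10, 15]
j=1: 18>15, skip
j=2: 17>15, skip
j=3: 14≤15, i=1, swap(1,3) ⇒ [7, 14, 17, 18, 4, 6, 23, 25, 8, 3, 11, 10, 15]
j=4: 4≤15, i=2, swap(2,4) ⇒ [7, 14, 4, 18, 17, 6, 23, 25, 8, 3, 11, 10, 15]
j=5: 6≤15, i=3, swap(3,5) ⇒ [7, 14, 4, 6, 17, 18, 23, 25, 8, 3, 11, 10, 15]
j=6: 23>15, skip
j=7: 25>15, skip
j=8: 8≤15, i=4, swap(4,8) ⇒ [7, 14, 4, 6, 8, 18, 23, 25, 17, 3, 11, 10, 15]
j=9: 3≤15, i=5, swap(5,9) ⇒ [7, 14, 4, 6, 8, 3, 23, 25, 17, 18, 11, 10, 15]
j=10: 11≤15, i=6, swap(6,10) ⇒ [7, 14, 4, 6, 8, 3, 11, 25, 17, 18, 23, 10, 15]
j=11: 10≤15, i=7, swap(7,11) ⇒ [7, 14, 4, 6, 8, 3, 11, 10, 17, 18, 23, 25, 15]
swap(8,12) ⇒ [7, 14, 4, 6, 8, 3, 11, 10, 15, 18, 23, 25, 17]; return 8

[7, 14, 4, 6, 8, 3, 11, 10, 15, 18, 23, 25, 17]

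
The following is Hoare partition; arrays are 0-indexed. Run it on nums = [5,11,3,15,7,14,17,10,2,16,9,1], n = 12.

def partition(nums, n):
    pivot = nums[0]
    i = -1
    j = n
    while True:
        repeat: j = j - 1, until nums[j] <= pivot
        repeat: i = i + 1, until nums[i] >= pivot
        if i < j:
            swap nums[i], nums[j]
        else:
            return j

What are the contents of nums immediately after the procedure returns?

[1,2,3,15,7,14,17,10,11,16,9,5]

pivot = nums[0] = 5; i = -1, j = 12
j→11 (nums[11]=1≤5), i→0 (nums[0]=5≥5); i<j, swap → [1,11,3,15,7,14,17,10,2,16,9,5]
j→8 (nums[8]=2≤5), i→1 (nums[1]=11≥5); i<j, swap → [1,2,3,15,7,14,17,10,11,16,9,5]
j→2, i→3; i≥j, return j=2. nums = [1,2,3,15,7,14,17,10,11,16,9,5]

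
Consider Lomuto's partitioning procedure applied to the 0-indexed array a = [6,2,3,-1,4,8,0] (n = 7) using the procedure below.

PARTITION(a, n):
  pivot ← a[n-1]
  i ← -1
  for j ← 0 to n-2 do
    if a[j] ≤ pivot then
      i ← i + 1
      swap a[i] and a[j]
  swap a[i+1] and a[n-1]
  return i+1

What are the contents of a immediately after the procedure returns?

pivot=0, i=-1
j=0: 6>0, skip
j=1: 2>0, skip
j=2: 3>0, skip
j=3: -1≤0, i=0, swap(0,3) ⇒ [-1,2,3,6,4,8,0]
j=4: 4>0, skip
j=5: 8>0, skip
swap(1,6) ⇒ [-1,0,3,6,4,8,2]; return 1

[-1,0,3,6,4,8,2]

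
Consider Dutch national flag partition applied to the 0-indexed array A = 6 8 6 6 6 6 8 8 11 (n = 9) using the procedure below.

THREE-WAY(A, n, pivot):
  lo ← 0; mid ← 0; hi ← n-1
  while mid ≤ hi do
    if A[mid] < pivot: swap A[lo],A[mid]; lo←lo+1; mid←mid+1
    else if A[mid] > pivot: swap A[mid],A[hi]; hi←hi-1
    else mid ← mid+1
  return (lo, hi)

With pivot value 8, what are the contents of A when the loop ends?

6 6 6 6 6 8 8 8 11

lo=0 mid=0 hi=8
6<8: swap(0,0), lo=1 mid=1 ⇒ 6 8 6 6 6 6 8 8 11
8=8: mid=2
6<8: swap(1,2), lo=2 mid=3 ⇒ 6 6 8 6 6 6 8 8 11
6<8: swap(2,3), lo=3 mid=4 ⇒ 6 6 6 8 6 6 8 8 11
6<8: swap(3,4), lo=4 mid=5 ⇒ 6 6 6 6 8 6 8 8 11
6<8: swap(4,5), lo=5 mid=6 ⇒ 6 6 6 6 6 8 8 8 11
8=8: mid=7
8=8: mid=8
11>8: swap(8,8), hi=7 ⇒ 6 6 6 6 6 8 8 8 11
done. lo=5 hi=7; A=6 6 6 6 6 8 8 8 11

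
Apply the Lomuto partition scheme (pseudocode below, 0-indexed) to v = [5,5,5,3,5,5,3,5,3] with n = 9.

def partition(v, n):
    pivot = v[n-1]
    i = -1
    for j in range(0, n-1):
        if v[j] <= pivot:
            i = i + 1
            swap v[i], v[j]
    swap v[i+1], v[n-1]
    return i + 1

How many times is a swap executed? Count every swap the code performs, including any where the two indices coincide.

3

pivot=3, i=-1
j=0: 5>3, skip
j=1: 5>3, skip
j=2: 5>3, skip
j=3: 3≤3, i=0, swap(0,3) ⇒ [3,5,5,5,5,5,3,5,3]
j=4: 5>3, skip
j=5: 5>3, skip
j=6: 3≤3, i=1, swap(1,6) ⇒ [3,3,5,5,5,5,5,5,3]
j=7: 5>3, skip
swap(2,8) ⇒ [3,3,3,5,5,5,5,5,5]; return 2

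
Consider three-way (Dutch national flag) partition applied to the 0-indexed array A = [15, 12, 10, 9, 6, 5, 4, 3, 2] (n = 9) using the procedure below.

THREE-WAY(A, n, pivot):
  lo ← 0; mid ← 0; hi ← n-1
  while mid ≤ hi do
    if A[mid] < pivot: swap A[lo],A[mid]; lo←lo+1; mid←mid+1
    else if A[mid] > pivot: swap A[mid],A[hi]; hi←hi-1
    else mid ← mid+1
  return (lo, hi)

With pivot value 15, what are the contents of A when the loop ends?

pivot = 15; lo=0, mid=0, hi=8
A[mid]=15=15: mid=1
A[mid]=12<15: swap A[0],A[1]; lo=1,mid=2 → [12, 15, 10, 9, 6, 5, 4, 3, 2]
A[mid]=10<15: swap A[1],A[2]; lo=2,mid=3 → [12, 10, 15, 9, 6, 5, 4, 3, 2]
A[mid]=9<15: swap A[2],A[3]; lo=3,mid=4 → [12, 10, 9, 15, 6, 5, 4, 3, 2]
A[mid]=6<15: swap A[3],A[4]; lo=4,mid=5 → [12, 10, 9, 6, 15, 5, 4, 3, 2]
A[mid]=5<15: swap A[4],A[5]; lo=5,mid=6 → [12, 10, 9, 6, 5, 15, 4, 3, 2]
A[mid]=4<15: swap A[5],A[6]; lo=6,mid=7 → [12, 10, 9, 6, 5, 4, 15, 3, 2]
A[mid]=3<15: swap A[6],A[7]; lo=7,mid=8 → [12, 10, 9, 6, 5, 4, 3, 15, 2]
A[mid]=2<15: swap A[7],A[8]; lo=8,mid=9 → [12, 10, 9, 6, 5, 4, 3, 2, 15]
end: lo=8, hi=8; A = [12, 10, 9, 6, 5, 4, 3, 2, 15]

[12, 10, 9, 6, 5, 4, 3, 2, 15]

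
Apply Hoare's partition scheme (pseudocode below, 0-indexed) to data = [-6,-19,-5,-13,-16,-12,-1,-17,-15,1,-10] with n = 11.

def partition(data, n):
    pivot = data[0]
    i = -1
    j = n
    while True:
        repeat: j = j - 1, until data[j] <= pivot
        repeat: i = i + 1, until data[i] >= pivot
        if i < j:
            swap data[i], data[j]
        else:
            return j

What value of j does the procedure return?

6

pivot = data[0] = -6; i = -1, j = 11
j→10 (data[10]=-10≤-6), i→0 (data[0]=-6≥-6); i<j, swap → [-10,-19,-5,-13,-16,-12,-1,-17,-15,1,-6]
j→8 (data[8]=-15≤-6), i→2 (data[2]=-5≥-6); i<j, swap → [-10,-19,-15,-13,-16,-12,-1,-17,-5,1,-6]
j→7 (data[7]=-17≤-6), i→6 (data[6]=-1≥-6); i<j, swap → [-10,-19,-15,-13,-16,-12,-17,-1,-5,1,-6]
j→6, i→7; i≥j, return j=6. data = [-10,-19,-15,-13,-16,-12,-17,-1,-5,1,-6]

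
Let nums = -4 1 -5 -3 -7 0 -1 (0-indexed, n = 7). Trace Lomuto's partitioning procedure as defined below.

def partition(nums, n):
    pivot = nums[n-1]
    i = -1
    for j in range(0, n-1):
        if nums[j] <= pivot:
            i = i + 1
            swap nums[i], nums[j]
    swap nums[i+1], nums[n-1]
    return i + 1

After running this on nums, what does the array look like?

-4 -5 -3 -7 -1 0 1

pivot = nums[6] = -1; i = -1
j=0: nums[0]=-4 ≤ -1 → i=0, swap nums[0],nums[0] (no change) → -4 1 -5 -3 -7 0 -1
j=1: nums[1]=1 > -1 → no swap
j=2: nums[2]=-5 ≤ -1 → i=1, swap nums[1],nums[2] → -4 -5 1 -3 -7 0 -1
j=3: nums[3]=-3 ≤ -1 → i=2, swap nums[2],nums[3] → -4 -5 -3 1 -7 0 -1
j=4: nums[4]=-7 ≤ -1 → i=3, swap nums[3],nums[4] → -4 -5 -3 -7 1 0 -1
j=5: nums[5]=0 > -1 → no swap
final swap nums[4],nums[6] → -4 -5 -3 -7 -1 0 1; return 4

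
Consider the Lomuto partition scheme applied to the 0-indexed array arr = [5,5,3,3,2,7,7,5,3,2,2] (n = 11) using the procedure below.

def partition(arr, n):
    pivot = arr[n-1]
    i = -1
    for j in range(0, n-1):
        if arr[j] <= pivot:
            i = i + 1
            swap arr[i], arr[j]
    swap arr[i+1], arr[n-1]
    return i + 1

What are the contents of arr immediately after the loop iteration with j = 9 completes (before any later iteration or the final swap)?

[2,2,3,3,5,7,7,5,3,5,2]

pivot = arr[10] = 2; i = -1
j=0: arr[0]=5 > 2 → no swap
j=1: arr[1]=5 > 2 → no swap
j=2: arr[2]=3 > 2 → no swap
j=3: arr[3]=3 > 2 → no swap
j=4: arr[4]=2 ≤ 2 → i=0, swap arr[0],arr[4] → [2,5,3,3,5,7,7,5,3,2,2]
j=5: arr[5]=7 > 2 → no swap
j=6: arr[6]=7 > 2 → no swap
j=7: arr[7]=5 > 2 → no swap
j=8: arr[8]=3 > 2 → no swap
j=9: arr[9]=2 ≤ 2 → i=1, swap arr[1],arr[9] → [2,2,3,3,5,7,7,5,3,5,2]
(after j=9) arr = [2,2,3,3,5,7,7,5,3,5,2]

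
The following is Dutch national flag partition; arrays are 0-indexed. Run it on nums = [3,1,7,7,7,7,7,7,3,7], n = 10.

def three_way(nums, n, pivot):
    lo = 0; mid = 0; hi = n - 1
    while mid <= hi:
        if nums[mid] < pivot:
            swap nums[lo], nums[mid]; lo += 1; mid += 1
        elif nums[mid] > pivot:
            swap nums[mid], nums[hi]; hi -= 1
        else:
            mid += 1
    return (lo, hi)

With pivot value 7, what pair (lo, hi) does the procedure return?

pivot = 7; lo=0, mid=0, hi=9
nums[mid]=3<7: swap nums[0],nums[0]; lo=1,mid=1 → [3,1,7,7,7,7,7,7,3,7]
nums[mid]=1<7: swap nums[1],nums[1]; lo=2,mid=2 → [3,1,7,7,7,7,7,7,3,7]
nums[mid]=7=7: mid=3
nums[mid]=7=7: mid=4
nums[mid]=7=7: mid=5
nums[mid]=7=7: mid=6
nums[mid]=7=7: mid=7
nums[mid]=7=7: mid=8
nums[mid]=3<7: swap nums[2],nums[8]; lo=3,mid=9 → [3,1,3,7,7,7,7,7,7,7]
nums[mid]=7=7: mid=10
end: lo=3, hi=9; nums = [3,1,3,7,7,7,7,7,7,7]

(3, 9)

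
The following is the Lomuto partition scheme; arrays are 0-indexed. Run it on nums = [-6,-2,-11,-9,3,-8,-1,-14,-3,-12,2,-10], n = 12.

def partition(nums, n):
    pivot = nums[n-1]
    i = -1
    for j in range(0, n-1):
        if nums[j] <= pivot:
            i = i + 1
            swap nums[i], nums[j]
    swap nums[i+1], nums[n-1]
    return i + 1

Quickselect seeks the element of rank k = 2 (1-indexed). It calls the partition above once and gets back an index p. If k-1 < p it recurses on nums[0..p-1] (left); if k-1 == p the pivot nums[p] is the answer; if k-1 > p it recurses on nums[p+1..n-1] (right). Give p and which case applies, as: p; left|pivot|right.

3; left

pivot = nums[11] = -10; i = -1
j=0: nums[0]=-6 > -10 → no swap
j=1: nums[1]=-2 > -10 → no swap
j=2: nums[2]=-11 ≤ -10 → i=0, swap nums[0],nums[2] → [-11,-2,-6,-9,3,-8,-1,-14,-3,-12,2,-10]
j=3: nums[3]=-9 > -10 → no swap
j=4: nums[4]=3 > -10 → no swap
j=5: nums[5]=-8 > -10 → no swap
j=6: nums[6]=-1 > -10 → no swap
j=7: nums[7]=-14 ≤ -10 → i=1, swap nums[1],nums[7] → [-11,-14,-6,-9,3,-8,-1,-2,-3,-12,2,-10]
j=8: nums[8]=-3 > -10 → no swap
j=9: nums[9]=-12 ≤ -10 → i=2, swap nums[2],nums[9] → [-11,-14,-12,-9,3,-8,-1,-2,-3,-6,2,-10]
j=10: nums[10]=2 > -10 → no swap
final swap nums[3],nums[11] → [-11,-14,-12,-10,3,-8,-1,-2,-3,-6,2,-9]; return 3
p = 3; k-1 = 1 < 3 ⇒ left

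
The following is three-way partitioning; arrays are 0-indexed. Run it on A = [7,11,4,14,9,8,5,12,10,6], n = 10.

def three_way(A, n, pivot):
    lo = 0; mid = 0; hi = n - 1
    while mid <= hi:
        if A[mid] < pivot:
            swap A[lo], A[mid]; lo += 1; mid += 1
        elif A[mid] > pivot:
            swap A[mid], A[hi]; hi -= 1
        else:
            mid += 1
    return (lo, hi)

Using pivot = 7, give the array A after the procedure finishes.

pivot = 7; lo=0, mid=0, hi=9
A[mid]=7=7: mid=1
A[mid]=11>7: swap A[1],A[9]; hi=8 → [7,6,4,14,9,8,5,12,10,11]
A[mid]=6<7: swap A[0],A[1]; lo=1,mid=2 → [6,7,4,14,9,8,5,12,10,11]
A[mid]=4<7: swap A[1],A[2]; lo=2,mid=3 → [6,4,7,14,9,8,5,12,10,11]
A[mid]=14>7: swap A[3],A[8]; hi=7 → [6,4,7,10,9,8,5,12,14,11]
A[mid]=10>7: swap A[3],A[7]; hi=6 → [6,4,7,12,9,8,5,10,14,11]
A[mid]=12>7: swap A[3],A[6]; hi=5 → [6,4,7,5,9,8,12,10,14,11]
A[mid]=5<7: swap A[2],A[3]; lo=3,mid=4 → [6,4,5,7,9,8,12,10,14,11]
A[mid]=9>7: swap A[4],A[5]; hi=4 → [6,4,5,7,8,9,12,10,14,11]
A[mid]=8>7: swap A[4],A[4]; hi=3 → [6,4,5,7,8,9,12,10,14,11]
end: lo=3, hi=3; A = [6,4,5,7,8,9,12,10,14,11]

[6,4,5,7,8,9,12,10,14,11]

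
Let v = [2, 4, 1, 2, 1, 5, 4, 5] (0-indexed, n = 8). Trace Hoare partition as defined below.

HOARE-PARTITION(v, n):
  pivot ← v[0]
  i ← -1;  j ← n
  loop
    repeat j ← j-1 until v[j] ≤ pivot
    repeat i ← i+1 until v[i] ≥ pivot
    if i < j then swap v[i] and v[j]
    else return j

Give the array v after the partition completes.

pivot=2
j stops at 4 (1), i stops at 0 (2); swap ⇒ [1, 4, 1, 2, 2, 5, 4, 5]
j stops at 3 (2), i stops at 1 (4); swap ⇒ [1, 2, 1, 4, 2, 5, 4, 5]
j stops at 2, i stops at 3; i≥j ⇒ return 2. v=[1, 2, 1, 4, 2, 5, 4, 5]

[1, 2, 1, 4, 2, 5, 4, 5]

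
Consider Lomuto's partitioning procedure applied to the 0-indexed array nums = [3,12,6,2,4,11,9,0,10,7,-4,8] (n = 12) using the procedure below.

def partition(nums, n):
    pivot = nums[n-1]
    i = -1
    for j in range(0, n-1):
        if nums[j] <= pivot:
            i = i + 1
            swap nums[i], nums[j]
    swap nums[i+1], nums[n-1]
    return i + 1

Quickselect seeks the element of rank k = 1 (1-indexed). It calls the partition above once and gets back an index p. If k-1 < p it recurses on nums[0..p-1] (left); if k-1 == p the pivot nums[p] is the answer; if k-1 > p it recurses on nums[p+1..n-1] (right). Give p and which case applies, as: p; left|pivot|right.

7; left

pivot = nums[11] = 8; i = -1
j=0: nums[0]=3 ≤ 8 → i=0, swap nums[0],nums[0] (no change) → [3,12,6,2,4,11,9,0,10,7,-4,8]
j=1: nums[1]=12 > 8 → no swap
j=2: nums[2]=6 ≤ 8 → i=1, swap nums[1],nums[2] → [3,6,12,2,4,11,9,0,10,7,-4,8]
j=3: nums[3]=2 ≤ 8 → i=2, swap nums[2],nums[3] → [3,6,2,12,4,11,9,0,10,7,-4,8]
j=4: nums[4]=4 ≤ 8 → i=3, swap nums[3],nums[4] → [3,6,2,4,12,11,9,0,10,7,-4,8]
j=5: nums[5]=11 > 8 → no swap
j=6: nums[6]=9 > 8 → no swap
j=7: nums[7]=0 ≤ 8 → i=4, swap nums[4],nums[7] → [3,6,2,4,0,11,9,12,10,7,-4,8]
j=8: nums[8]=10 > 8 → no swap
j=9: nums[9]=7 ≤ 8 → i=5, swap nums[5],nums[9] → [3,6,2,4,0,7,9,12,10,11,-4,8]
j=10: nums[10]=-4 ≤ 8 → i=6, swap nums[6],nums[10] → [3,6,2,4,0,7,-4,12,10,11,9,8]
final swap nums[7],nums[11] → [3,6,2,4,0,7,-4,8,10,11,9,12]; return 7
p = 7; k-1 = 0 < 7 ⇒ left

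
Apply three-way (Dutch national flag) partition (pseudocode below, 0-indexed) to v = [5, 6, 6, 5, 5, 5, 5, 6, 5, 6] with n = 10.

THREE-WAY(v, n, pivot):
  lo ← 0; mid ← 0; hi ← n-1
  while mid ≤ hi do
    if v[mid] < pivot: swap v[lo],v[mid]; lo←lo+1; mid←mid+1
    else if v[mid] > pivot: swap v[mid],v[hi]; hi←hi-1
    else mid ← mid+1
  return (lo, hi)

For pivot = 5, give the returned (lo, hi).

lo=0 mid=0 hi=9
5=5: mid=1
6>5: swap(1,9), hi=8 ⇒ [5, 6, 6, 5, 5, 5, 5, 6, 5, 6]
6>5: swap(1,8), hi=7 ⇒ [5, 5, 6, 5, 5, 5, 5, 6, 6, 6]
5=5: mid=2
6>5: swap(2,7), hi=6 ⇒ [5, 5, 6, 5, 5, 5, 5, 6, 6, 6]
6>5: swap(2,6), hi=5 ⇒ [5, 5, 5, 5, 5, 5, 6, 6, 6, 6]
5=5: mid=3
5=5: mid=4
5=5: mid=5
5=5: mid=6
done. lo=0 hi=5; v=[5, 5, 5, 5, 5, 5, 6, 6, 6, 6]

(0, 5)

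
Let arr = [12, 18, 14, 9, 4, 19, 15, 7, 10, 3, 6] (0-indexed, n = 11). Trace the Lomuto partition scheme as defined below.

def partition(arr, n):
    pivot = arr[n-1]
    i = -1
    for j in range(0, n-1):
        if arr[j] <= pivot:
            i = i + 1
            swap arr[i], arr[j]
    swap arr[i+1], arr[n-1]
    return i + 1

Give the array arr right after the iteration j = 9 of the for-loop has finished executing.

[4, 3, 14, 9, 12, 19, 15, 7, 10, 18, 6]

pivot = arr[10] = 6; i = -1
j=0: arr[0]=12 > 6 → no swap
j=1: arr[1]=18 > 6 → no swap
j=2: arr[2]=14 > 6 → no swap
j=3: arr[3]=9 > 6 → no swap
j=4: arr[4]=4 ≤ 6 → i=0, swap arr[0],arr[4] → [4, 18, 14, 9, 12, 19, 15, 7, 10, 3, 6]
j=5: arr[5]=19 > 6 → no swap
j=6: arr[6]=15 > 6 → no swap
j=7: arr[7]=7 > 6 → no swap
j=8: arr[8]=10 > 6 → no swap
j=9: arr[9]=3 ≤ 6 → i=1, swap arr[1],arr[9] → [4, 3, 14, 9, 12, 19, 15, 7, 10, 18, 6]
(after j=9) arr = [4, 3, 14, 9, 12, 19, 15, 7, 10, 18, 6]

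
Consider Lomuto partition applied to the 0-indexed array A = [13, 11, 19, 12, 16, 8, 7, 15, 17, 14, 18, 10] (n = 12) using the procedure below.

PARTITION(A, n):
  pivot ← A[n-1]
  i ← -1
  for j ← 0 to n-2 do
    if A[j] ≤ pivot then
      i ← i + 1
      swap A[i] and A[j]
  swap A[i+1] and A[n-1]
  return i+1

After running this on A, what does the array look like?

[8, 7, 10, 12, 16, 13, 11, 15, 17, 14, 18, 19]

pivot=10, i=-1
j=0: 13>10, skip
j=1: 11>10, skip
j=2: 19>10, skip
j=3: 12>10, skip
j=4: 16>10, skip
j=5: 8≤10, i=0, swap(0,5) ⇒ [8, 11, 19, 12, 16, 13, 7, 15, 17, 14, 18, 10]
j=6: 7≤10, i=1, swap(1,6) ⇒ [8, 7, 19, 12, 16, 13, 11, 15, 17, 14, 18, 10]
j=7: 15>10, skip
j=8: 17>10, skip
j=9: 14>10, skip
j=10: 18>10, skip
swap(2,11) ⇒ [8, 7, 10, 12, 16, 13, 11, 15, 17, 14, 18, 19]; return 2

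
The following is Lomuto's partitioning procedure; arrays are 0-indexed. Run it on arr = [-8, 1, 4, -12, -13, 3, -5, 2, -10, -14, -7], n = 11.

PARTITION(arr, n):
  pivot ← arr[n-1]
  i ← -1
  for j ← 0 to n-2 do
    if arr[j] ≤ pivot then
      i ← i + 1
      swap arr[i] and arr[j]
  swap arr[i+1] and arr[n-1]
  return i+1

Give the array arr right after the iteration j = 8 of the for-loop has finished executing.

[-8, -12, -13, -10, 4, 3, -5, 2, 1, -14, -7]

pivot=-7, i=-1
j=0: -8≤-7, i=0, swap(0,0) ⇒ [-8, 1, 4, -12, -13, 3, -5, 2, -10, -14, -7]
j=1: 1>-7, skip
j=2: 4>-7, skip
j=3: -12≤-7, i=1, swap(1,3) ⇒ [-8, -12, 4, 1, -13, 3, -5, 2, -10, -14, -7]
j=4: -13≤-7, i=2, swap(2,4) ⇒ [-8, -12, -13, 1, 4, 3, -5, 2, -10, -14, -7]
j=5: 3>-7, skip
j=6: -5>-7, skip
j=7: 2>-7, skip
j=8: -10≤-7, i=3, swap(3,8) ⇒ [-8, -12, -13, -10, 4, 3, -5, 2, 1, -14, -7]
(after j=8) arr = [-8, -12, -13, -10, 4, 3, -5, 2, 1, -14, -7]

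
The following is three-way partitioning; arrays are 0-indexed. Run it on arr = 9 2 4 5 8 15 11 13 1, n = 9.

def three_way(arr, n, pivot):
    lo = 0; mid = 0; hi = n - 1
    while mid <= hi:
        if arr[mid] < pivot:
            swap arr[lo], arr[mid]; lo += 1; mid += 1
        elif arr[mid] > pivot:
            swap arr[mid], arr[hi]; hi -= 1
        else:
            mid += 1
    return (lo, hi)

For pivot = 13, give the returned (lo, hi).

(7, 7)

lo=0 mid=0 hi=8
9<13: swap(0,0), lo=1 mid=1 ⇒ 9 2 4 5 8 15 11 13 1
2<13: swap(1,1), lo=2 mid=2 ⇒ 9 2 4 5 8 15 11 13 1
4<13: swap(2,2), lo=3 mid=3 ⇒ 9 2 4 5 8 15 11 13 1
5<13: swap(3,3), lo=4 mid=4 ⇒ 9 2 4 5 8 15 11 13 1
8<13: swap(4,4), lo=5 mid=5 ⇒ 9 2 4 5 8 15 11 13 1
15>13: swap(5,8), hi=7 ⇒ 9 2 4 5 8 1 11 13 15
1<13: swap(5,5), lo=6 mid=6 ⇒ 9 2 4 5 8 1 11 13 15
11<13: swap(6,6), lo=7 mid=7 ⇒ 9 2 4 5 8 1 11 13 15
13=13: mid=8
done. lo=7 hi=7; arr=9 2 4 5 8 1 11 13 15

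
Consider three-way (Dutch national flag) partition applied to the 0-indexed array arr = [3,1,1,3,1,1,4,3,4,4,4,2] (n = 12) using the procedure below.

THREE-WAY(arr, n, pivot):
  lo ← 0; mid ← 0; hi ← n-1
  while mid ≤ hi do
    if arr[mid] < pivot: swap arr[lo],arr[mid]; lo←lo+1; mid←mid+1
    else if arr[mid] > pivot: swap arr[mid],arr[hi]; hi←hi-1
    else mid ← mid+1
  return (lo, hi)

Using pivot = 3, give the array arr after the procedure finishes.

[1,1,1,1,2,3,3,3,4,4,4,4]

pivot = 3; lo=0, mid=0, hi=11
arr[mid]=3=3: mid=1
arr[mid]=1<3: swap arr[0],arr[1]; lo=1,mid=2 → [1,3,1,3,1,1,4,3,4,4,4,2]
arr[mid]=1<3: swap arr[1],arr[2]; lo=2,mid=3 → [1,1,3,3,1,1,4,3,4,4,4,2]
arr[mid]=3=3: mid=4
arr[mid]=1<3: swap arr[2],arr[4]; lo=3,mid=5 → [1,1,1,3,3,1,4,3,4,4,4,2]
arr[mid]=1<3: swap arr[3],arr[5]; lo=4,mid=6 → [1,1,1,1,3,3,4,3,4,4,4,2]
arr[mid]=4>3: swap arr[6],arr[11]; hi=10 → [1,1,1,1,3,3,2,3,4,4,4,4]
arr[mid]=2<3: swap arr[4],arr[6]; lo=5,mid=7 → [1,1,1,1,2,3,3,3,4,4,4,4]
arr[mid]=3=3: mid=8
arr[mid]=4>3: swap arr[8],arr[10]; hi=9 → [1,1,1,1,2,3,3,3,4,4,4,4]
arr[mid]=4>3: swap arr[8],arr[9]; hi=8 → [1,1,1,1,2,3,3,3,4,4,4,4]
arr[mid]=4>3: swap arr[8],arr[8]; hi=7 → [1,1,1,1,2,3,3,3,4,4,4,4]
end: lo=5, hi=7; arr = [1,1,1,1,2,3,3,3,4,4,4,4]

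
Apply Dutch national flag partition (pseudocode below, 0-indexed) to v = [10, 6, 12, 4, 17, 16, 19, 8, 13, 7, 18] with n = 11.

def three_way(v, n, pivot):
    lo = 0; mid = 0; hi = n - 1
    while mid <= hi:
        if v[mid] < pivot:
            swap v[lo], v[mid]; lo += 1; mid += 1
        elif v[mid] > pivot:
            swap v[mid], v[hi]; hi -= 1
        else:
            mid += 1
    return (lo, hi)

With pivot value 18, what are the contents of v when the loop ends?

[10, 6, 12, 4, 17, 16, 8, 13, 7, 18, 19]

pivot = 18; lo=0, mid=0, hi=10
v[mid]=10<18: swap v[0],v[0]; lo=1,mid=1 → [10, 6, 12, 4, 17, 16, 19, 8, 13, 7, 18]
v[mid]=6<18: swap v[1],v[1]; lo=2,mid=2 → [10, 6, 12, 4, 17, 16, 19, 8, 13, 7, 18]
v[mid]=12<18: swap v[2],v[2]; lo=3,mid=3 → [10, 6, 12, 4, 17, 16, 19, 8, 13, 7, 18]
v[mid]=4<18: swap v[3],v[3]; lo=4,mid=4 → [10, 6, 12, 4, 17, 16, 19, 8, 13, 7, 18]
v[mid]=17<18: swap v[4],v[4]; lo=5,mid=5 → [10, 6, 12, 4, 17, 16, 19, 8, 13, 7, 18]
v[mid]=16<18: swap v[5],v[5]; lo=6,mid=6 → [10, 6, 12, 4, 17, 16, 19, 8, 13, 7, 18]
v[mid]=19>18: swap v[6],v[10]; hi=9 → [10, 6, 12, 4, 17, 16, 18, 8, 13, 7, 19]
v[mid]=18=18: mid=7
v[mid]=8<18: swap v[6],v[7]; lo=7,mid=8 → [10, 6, 12, 4, 17, 16, 8, 18, 13, 7, 19]
v[mid]=13<18: swap v[7],v[8]; lo=8,mid=9 → [10, 6, 12, 4, 17, 16, 8, 13, 18, 7, 19]
v[mid]=7<18: swap v[8],v[9]; lo=9,mid=10 → [10, 6, 12, 4, 17, 16, 8, 13, 7, 18, 19]
end: lo=9, hi=9; v = [10, 6, 12, 4, 17, 16, 8, 13, 7, 18, 19]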